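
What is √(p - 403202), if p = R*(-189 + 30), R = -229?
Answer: I*√366791 ≈ 605.63*I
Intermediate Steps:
p = 36411 (p = -229*(-189 + 30) = -229*(-159) = 36411)
√(p - 403202) = √(36411 - 403202) = √(-366791) = I*√366791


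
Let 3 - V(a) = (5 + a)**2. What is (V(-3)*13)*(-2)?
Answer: 26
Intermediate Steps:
V(a) = 3 - (5 + a)**2
(V(-3)*13)*(-2) = ((3 - (5 - 3)**2)*13)*(-2) = ((3 - 1*2**2)*13)*(-2) = ((3 - 1*4)*13)*(-2) = ((3 - 4)*13)*(-2) = -1*13*(-2) = -13*(-2) = 26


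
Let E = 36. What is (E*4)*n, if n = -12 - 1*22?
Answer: -4896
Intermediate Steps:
n = -34 (n = -12 - 22 = -34)
(E*4)*n = (36*4)*(-34) = 144*(-34) = -4896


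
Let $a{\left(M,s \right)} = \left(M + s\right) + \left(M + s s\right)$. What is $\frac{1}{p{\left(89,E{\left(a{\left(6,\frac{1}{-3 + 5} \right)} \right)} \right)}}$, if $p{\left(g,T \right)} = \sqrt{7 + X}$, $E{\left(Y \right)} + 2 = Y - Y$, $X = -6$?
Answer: $1$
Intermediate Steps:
$a{\left(M,s \right)} = s + s^{2} + 2 M$ ($a{\left(M,s \right)} = \left(M + s\right) + \left(M + s^{2}\right) = s + s^{2} + 2 M$)
$E{\left(Y \right)} = -2$ ($E{\left(Y \right)} = -2 + \left(Y - Y\right) = -2 + 0 = -2$)
$p{\left(g,T \right)} = 1$ ($p{\left(g,T \right)} = \sqrt{7 - 6} = \sqrt{1} = 1$)
$\frac{1}{p{\left(89,E{\left(a{\left(6,\frac{1}{-3 + 5} \right)} \right)} \right)}} = 1^{-1} = 1$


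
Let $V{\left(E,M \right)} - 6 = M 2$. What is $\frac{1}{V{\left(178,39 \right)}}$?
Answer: $\frac{1}{84} \approx 0.011905$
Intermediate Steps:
$V{\left(E,M \right)} = 6 + 2 M$ ($V{\left(E,M \right)} = 6 + M 2 = 6 + 2 M$)
$\frac{1}{V{\left(178,39 \right)}} = \frac{1}{6 + 2 \cdot 39} = \frac{1}{6 + 78} = \frac{1}{84}$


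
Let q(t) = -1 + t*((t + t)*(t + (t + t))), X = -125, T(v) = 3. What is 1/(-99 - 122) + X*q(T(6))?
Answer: -4447626/221 ≈ -20125.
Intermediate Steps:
q(t) = -1 + 6*t**3 (q(t) = -1 + t*((2*t)*(t + 2*t)) = -1 + t*((2*t)*(3*t)) = -1 + t*(6*t**2) = -1 + 6*t**3)
1/(-99 - 122) + X*q(T(6)) = 1/(-99 - 122) - 125*(-1 + 6*3**3) = 1/(-221) - 125*(-1 + 6*27) = -1/221 - 125*(-1 + 162) = -1/221 - 125*161 = -1/221 - 20125 = -4447626/221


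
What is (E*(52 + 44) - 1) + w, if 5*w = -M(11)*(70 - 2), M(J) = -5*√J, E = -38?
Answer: -3649 + 68*√11 ≈ -3423.5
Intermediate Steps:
w = 68*√11 (w = (-(-5*√11)*(70 - 2))/5 = (-(-5*√11)*68)/5 = (-(-340)*√11)/5 = (340*√11)/5 = 68*√11 ≈ 225.53)
(E*(52 + 44) - 1) + w = (-38*(52 + 44) - 1) + 68*√11 = (-38*96 - 1) + 68*√11 = (-3648 - 1) + 68*√11 = -3649 + 68*√11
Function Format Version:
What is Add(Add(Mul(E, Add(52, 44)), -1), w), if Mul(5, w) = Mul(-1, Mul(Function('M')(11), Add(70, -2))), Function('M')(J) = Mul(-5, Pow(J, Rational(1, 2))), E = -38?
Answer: Add(-3649, Mul(68, Pow(11, Rational(1, 2)))) ≈ -3423.5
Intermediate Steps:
w = Mul(68, Pow(11, Rational(1, 2))) (w = Mul(Rational(1, 5), Mul(-1, Mul(Mul(-5, Pow(11, Rational(1, 2))), Add(70, -2)))) = Mul(Rational(1, 5), Mul(-1, Mul(Mul(-5, Pow(11, Rational(1, 2))), 68))) = Mul(Rational(1, 5), Mul(-1, Mul(-340, Pow(11, Rational(1, 2))))) = Mul(Rational(1, 5), Mul(340, Pow(11, Rational(1, 2)))) = Mul(68, Pow(11, Rational(1, 2))) ≈ 225.53)
Add(Add(Mul(E, Add(52, 44)), -1), w) = Add(Add(Mul(-38, Add(52, 44)), -1), Mul(68, Pow(11, Rational(1, 2)))) = Add(Add(Mul(-38, 96), -1), Mul(68, Pow(11, Rational(1, 2)))) = Add(Add(-3648, -1), Mul(68, Pow(11, Rational(1, 2)))) = Add(-3649, Mul(68, Pow(11, Rational(1, 2))))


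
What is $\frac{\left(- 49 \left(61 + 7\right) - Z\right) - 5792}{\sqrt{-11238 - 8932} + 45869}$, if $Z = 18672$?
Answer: $- \frac{1274974724}{2103985331} + \frac{27796 i \sqrt{20170}}{2103985331} \approx -0.60598 + 0.0018763 i$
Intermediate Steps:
$\frac{\left(- 49 \left(61 + 7\right) - Z\right) - 5792}{\sqrt{-11238 - 8932} + 45869} = \frac{\left(- 49 \left(61 + 7\right) - 18672\right) - 5792}{\sqrt{-11238 - 8932} + 45869} = \frac{\left(\left(-49\right) 68 - 18672\right) - 5792}{\sqrt{-20170} + 45869} = \frac{\left(-3332 - 18672\right) - 5792}{i \sqrt{20170} + 45869} = \frac{-22004 - 5792}{45869 + i \sqrt{20170}} = - \frac{27796}{45869 + i \sqrt{20170}}$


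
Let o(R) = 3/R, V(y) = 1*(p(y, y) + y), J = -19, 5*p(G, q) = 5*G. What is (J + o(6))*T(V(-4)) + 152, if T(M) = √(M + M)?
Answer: 152 - 74*I ≈ 152.0 - 74.0*I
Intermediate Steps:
p(G, q) = G (p(G, q) = (5*G)/5 = G)
V(y) = 2*y (V(y) = 1*(y + y) = 1*(2*y) = 2*y)
T(M) = √2*√M (T(M) = √(2*M) = √2*√M)
(J + o(6))*T(V(-4)) + 152 = (-19 + 3/6)*(√2*√(2*(-4))) + 152 = (-19 + 3*(⅙))*(√2*√(-8)) + 152 = (-19 + ½)*(√2*(2*I*√2)) + 152 = -74*I + 152 = 152 - 74*I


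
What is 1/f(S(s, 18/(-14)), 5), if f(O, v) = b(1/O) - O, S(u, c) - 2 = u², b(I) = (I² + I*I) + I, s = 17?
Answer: -84681/24641878 ≈ -0.0034365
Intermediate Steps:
b(I) = I + 2*I² (b(I) = (I² + I²) + I = 2*I² + I = I + 2*I²)
S(u, c) = 2 + u²
f(O, v) = -O + (1 + 2/O)/O (f(O, v) = (1 + 2/O)/O - O = -O + (1 + 2/O)/O)
1/f(S(s, 18/(-14)), 5) = 1/((2 + (2 + 17²) - (2 + 17²)³)/(2 + 17²)²) = 1/((2 + (2 + 289) - (2 + 289)³)/(2 + 289)²) = 1/((2 + 291 - 1*291³)/291²) = 1/((2 + 291 - 1*24642171)/84681) = 1/((2 + 291 - 24642171)/84681) = 1/((1/84681)*(-24641878)) = 1/(-24641878/84681) = -84681/24641878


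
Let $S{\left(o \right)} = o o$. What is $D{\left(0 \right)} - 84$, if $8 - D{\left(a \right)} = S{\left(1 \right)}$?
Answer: $-77$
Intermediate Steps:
$S{\left(o \right)} = o^{2}$
$D{\left(a \right)} = 7$ ($D{\left(a \right)} = 8 - 1^{2} = 8 - 1 = 7$)
$D{\left(0 \right)} - 84 = 7 - 84 = -77$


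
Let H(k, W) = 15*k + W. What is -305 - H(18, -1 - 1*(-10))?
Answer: -584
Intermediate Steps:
H(k, W) = W + 15*k
-305 - H(18, -1 - 1*(-10)) = -305 - ((-1 - 1*(-10)) + 15*18) = -305 - ((-1 + 10) + 270) = -305 - (9 + 270) = -305 - 1*279 = -305 - 279 = -584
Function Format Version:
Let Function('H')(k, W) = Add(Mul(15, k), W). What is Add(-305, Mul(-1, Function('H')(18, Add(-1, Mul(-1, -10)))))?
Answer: -584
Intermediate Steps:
Function('H')(k, W) = Add(W, Mul(15, k))
Add(-305, Mul(-1, Function('H')(18, Add(-1, Mul(-1, -10))))) = Add(-305, Mul(-1, Add(Add(-1, Mul(-1, -10)), Mul(15, 18)))) = Add(-305, Mul(-1, Add(Add(-1, 10), 270))) = Add(-305, Mul(-1, Add(9, 270))) = Add(-305, Mul(-1, 279)) = Add(-305, -279) = -584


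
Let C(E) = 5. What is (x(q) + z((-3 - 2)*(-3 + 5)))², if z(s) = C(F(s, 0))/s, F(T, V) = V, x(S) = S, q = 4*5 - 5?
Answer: 841/4 ≈ 210.25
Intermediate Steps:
q = 15 (q = 20 - 5 = 15)
z(s) = 5/s
(x(q) + z((-3 - 2)*(-3 + 5)))² = (15 + 5/(((-3 - 2)*(-3 + 5))))² = (15 + 5/((-5*2)))² = (15 + 5/(-10))² = (15 + 5*(-⅒))² = (15 - ½)² = (29/2)² = 841/4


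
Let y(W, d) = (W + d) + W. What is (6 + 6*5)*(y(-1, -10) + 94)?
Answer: 2952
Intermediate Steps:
y(W, d) = d + 2*W
(6 + 6*5)*(y(-1, -10) + 94) = (6 + 6*5)*((-10 + 2*(-1)) + 94) = (6 + 30)*((-10 - 2) + 94) = 36*(-12 + 94) = 36*82 = 2952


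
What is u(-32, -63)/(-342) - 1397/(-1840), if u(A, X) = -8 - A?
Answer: 72269/104880 ≈ 0.68906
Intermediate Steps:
u(-32, -63)/(-342) - 1397/(-1840) = (-8 - 1*(-32))/(-342) - 1397/(-1840) = (-8 + 32)*(-1/342) - 1397*(-1/1840) = 24*(-1/342) + 1397/1840 = -4/57 + 1397/1840 = 72269/104880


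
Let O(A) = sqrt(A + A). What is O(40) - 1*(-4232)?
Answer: 4232 + 4*sqrt(5) ≈ 4240.9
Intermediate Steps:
O(A) = sqrt(2)*sqrt(A) (O(A) = sqrt(2*A) = sqrt(2)*sqrt(A))
O(40) - 1*(-4232) = sqrt(2)*sqrt(40) - 1*(-4232) = sqrt(2)*(2*sqrt(10)) + 4232 = 4*sqrt(5) + 4232 = 4232 + 4*sqrt(5)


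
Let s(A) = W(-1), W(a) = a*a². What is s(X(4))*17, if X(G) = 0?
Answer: -17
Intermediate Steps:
W(a) = a³
s(A) = -1 (s(A) = (-1)³ = -1)
s(X(4))*17 = -1*17 = -17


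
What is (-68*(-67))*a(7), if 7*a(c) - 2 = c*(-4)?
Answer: -118456/7 ≈ -16922.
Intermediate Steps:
a(c) = 2/7 - 4*c/7 (a(c) = 2/7 + (c*(-4))/7 = 2/7 + (-4*c)/7 = 2/7 - 4*c/7)
(-68*(-67))*a(7) = (-68*(-67))*(2/7 - 4/7*7) = 4556*(2/7 - 4) = 4556*(-26/7) = -118456/7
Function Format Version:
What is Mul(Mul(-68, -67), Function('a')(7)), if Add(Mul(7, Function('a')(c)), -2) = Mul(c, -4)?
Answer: Rational(-118456, 7) ≈ -16922.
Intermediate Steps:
Function('a')(c) = Add(Rational(2, 7), Mul(Rational(-4, 7), c)) (Function('a')(c) = Add(Rational(2, 7), Mul(Rational(1, 7), Mul(c, -4))) = Add(Rational(2, 7), Mul(Rational(1, 7), Mul(-4, c))) = Add(Rational(2, 7), Mul(Rational(-4, 7), c)))
Mul(Mul(-68, -67), Function('a')(7)) = Mul(Mul(-68, -67), Add(Rational(2, 7), Mul(Rational(-4, 7), 7))) = Mul(4556, Add(Rational(2, 7), -4)) = Mul(4556, Rational(-26, 7)) = Rational(-118456, 7)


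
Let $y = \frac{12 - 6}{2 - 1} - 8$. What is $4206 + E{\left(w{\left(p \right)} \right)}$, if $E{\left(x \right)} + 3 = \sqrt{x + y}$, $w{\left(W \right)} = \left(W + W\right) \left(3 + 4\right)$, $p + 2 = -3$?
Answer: $4203 + 6 i \sqrt{2} \approx 4203.0 + 8.4853 i$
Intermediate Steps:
$p = -5$ ($p = -2 - 3 = -5$)
$w{\left(W \right)} = 14 W$ ($w{\left(W \right)} = 2 W 7 = 14 W$)
$y = -2$ ($y = \frac{6}{1} - 8 = 6 \cdot 1 - 8 = 6 - 8 = -2$)
$E{\left(x \right)} = -3 + \sqrt{-2 + x}$ ($E{\left(x \right)} = -3 + \sqrt{x - 2} = -3 + \sqrt{-2 + x}$)
$4206 + E{\left(w{\left(p \right)} \right)} = 4206 - \left(3 - \sqrt{-2 + 14 \left(-5\right)}\right) = 4206 - \left(3 - \sqrt{-2 - 70}\right) = 4206 - \left(3 - \sqrt{-72}\right) = 4206 - \left(3 - 6 i \sqrt{2}\right) = 4203 + 6 i \sqrt{2}$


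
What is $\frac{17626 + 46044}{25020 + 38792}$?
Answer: $\frac{31835}{31906} \approx 0.99778$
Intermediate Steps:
$\frac{17626 + 46044}{25020 + 38792} = \frac{63670}{63812} = 63670 \cdot \frac{1}{63812} = \frac{31835}{31906}$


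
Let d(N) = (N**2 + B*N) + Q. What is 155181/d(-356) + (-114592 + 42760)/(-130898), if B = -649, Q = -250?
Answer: 22997488749/23399980970 ≈ 0.98280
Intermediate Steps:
d(N) = -250 + N**2 - 649*N (d(N) = (N**2 - 649*N) - 250 = -250 + N**2 - 649*N)
155181/d(-356) + (-114592 + 42760)/(-130898) = 155181/(-250 + (-356)**2 - 649*(-356)) + (-114592 + 42760)/(-130898) = 155181/(-250 + 126736 + 231044) - 71832*(-1/130898) = 155181/357530 + 35916/65449 = 22997488749/23399980970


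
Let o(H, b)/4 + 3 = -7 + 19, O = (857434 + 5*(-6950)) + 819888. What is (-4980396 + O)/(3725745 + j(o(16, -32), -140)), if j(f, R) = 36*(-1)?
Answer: -1112608/1241903 ≈ -0.89589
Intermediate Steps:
O = 1642572 (O = (857434 - 34750) + 819888 = 822684 + 819888 = 1642572)
o(H, b) = 36 (o(H, b) = -12 + 4*(-7 + 19) = -12 + 4*12 = -12 + 48 = 36)
j(f, R) = -36
(-4980396 + O)/(3725745 + j(o(16, -32), -140)) = (-4980396 + 1642572)/(3725745 - 36) = -3337824/3725709 = -3337824*1/3725709 = -1112608/1241903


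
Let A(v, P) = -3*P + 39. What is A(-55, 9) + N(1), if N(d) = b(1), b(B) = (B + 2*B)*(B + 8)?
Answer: 39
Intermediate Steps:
b(B) = 3*B*(8 + B) (b(B) = (3*B)*(8 + B) = 3*B*(8 + B))
A(v, P) = 39 - 3*P
N(d) = 27 (N(d) = 3*1*(8 + 1) = 3*1*9 = 27)
A(-55, 9) + N(1) = (39 - 3*9) + 27 = (39 - 27) + 27 = 12 + 27 = 39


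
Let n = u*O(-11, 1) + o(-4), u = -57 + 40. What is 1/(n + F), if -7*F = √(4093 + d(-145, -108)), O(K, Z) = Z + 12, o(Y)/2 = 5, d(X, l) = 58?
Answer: -1477/311054 + √4151/311054 ≈ -0.0045412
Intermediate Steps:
u = -17
o(Y) = 10 (o(Y) = 2*5 = 10)
O(K, Z) = 12 + Z
F = -√4151/7 (F = -√(4093 + 58)/7 = -√4151/7 ≈ -9.2040)
n = -211 (n = -17*(12 + 1) + 10 = -17*13 + 10 = -221 + 10 = -211)
1/(n + F) = 1/(-211 - √4151/7)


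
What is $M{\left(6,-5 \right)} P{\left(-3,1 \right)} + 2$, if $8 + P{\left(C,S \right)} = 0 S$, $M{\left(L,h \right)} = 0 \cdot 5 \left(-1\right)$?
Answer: $2$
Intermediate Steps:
$M{\left(L,h \right)} = 0$ ($M{\left(L,h \right)} = 0 \left(-1\right) = 0$)
$P{\left(C,S \right)} = -8$ ($P{\left(C,S \right)} = -8 + 0 S = -8 + 0 = -8$)
$M{\left(6,-5 \right)} P{\left(-3,1 \right)} + 2 = 0 \left(-8\right) + 2 = 0 + 2 = 2$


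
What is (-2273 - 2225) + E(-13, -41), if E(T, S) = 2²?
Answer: -4494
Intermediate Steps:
E(T, S) = 4
(-2273 - 2225) + E(-13, -41) = (-2273 - 2225) + 4 = -4498 + 4 = -4494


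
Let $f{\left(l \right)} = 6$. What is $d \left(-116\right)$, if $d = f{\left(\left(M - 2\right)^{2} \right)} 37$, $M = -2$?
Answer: $-25752$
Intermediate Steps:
$d = 222$ ($d = 6 \cdot 37 = 222$)
$d \left(-116\right) = 222 \left(-116\right) = -25752$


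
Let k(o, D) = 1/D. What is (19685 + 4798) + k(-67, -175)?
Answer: 4284524/175 ≈ 24483.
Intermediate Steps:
(19685 + 4798) + k(-67, -175) = (19685 + 4798) + 1/(-175) = 24483 - 1/175 = 4284524/175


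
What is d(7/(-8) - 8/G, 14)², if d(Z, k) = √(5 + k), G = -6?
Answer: 19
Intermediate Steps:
d(7/(-8) - 8/G, 14)² = (√(5 + 14))² = (√19)² = 19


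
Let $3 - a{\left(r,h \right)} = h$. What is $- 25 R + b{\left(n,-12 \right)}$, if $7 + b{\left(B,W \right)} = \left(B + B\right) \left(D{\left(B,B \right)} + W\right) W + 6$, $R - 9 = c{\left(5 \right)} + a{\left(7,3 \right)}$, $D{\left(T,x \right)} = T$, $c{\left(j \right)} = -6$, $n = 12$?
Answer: $-76$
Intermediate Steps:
$a{\left(r,h \right)} = 3 - h$
$R = 3$ ($R = 9 + \left(-6 + \left(3 - 3\right)\right) = 9 + \left(-6 + 0\right) = 9 - 6 = 3$)
$b{\left(B,W \right)} = -1 + 2 B W \left(B + W\right)$ ($b{\left(B,W \right)} = -7 + \left(\left(B + B\right) \left(B + W\right) W + 6\right) = -7 + \left(2 B \left(B + W\right) W + 6\right) = -7 + \left(2 B W \left(B + W\right) + 6\right) = -7 + \left(6 + 2 B W \left(B + W\right)\right) = -1 + 2 B W \left(B + W\right)$)
$- 25 R + b{\left(n,-12 \right)} = \left(-25\right) 3 + \left(-1 + 2 \cdot 12 \left(-12\right)^{2} + 2 \left(-12\right) 12^{2}\right) = -75 + \left(-1 + 2 \cdot 12 \cdot 144 + 2 \left(-12\right) 144\right) = -75 - 1 = -76$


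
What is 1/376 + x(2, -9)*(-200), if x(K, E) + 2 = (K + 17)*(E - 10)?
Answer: 27297601/376 ≈ 72600.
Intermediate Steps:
x(K, E) = -2 + (-10 + E)*(17 + K) (x(K, E) = -2 + (K + 17)*(E - 10) = -2 + (17 + K)*(-10 + E) = -2 + (-10 + E)*(17 + K))
1/376 + x(2, -9)*(-200) = 1/376 + (-172 - 10*2 + 17*(-9) - 9*2)*(-200) = 1/376 + (-172 - 20 - 153 - 18)*(-200) = 1/376 - 363*(-200) = 1/376 + 72600 = 27297601/376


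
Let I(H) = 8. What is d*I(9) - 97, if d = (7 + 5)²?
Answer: 1055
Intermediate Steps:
d = 144 (d = 12² = 144)
d*I(9) - 97 = 144*8 - 97 = 1152 - 97 = 1055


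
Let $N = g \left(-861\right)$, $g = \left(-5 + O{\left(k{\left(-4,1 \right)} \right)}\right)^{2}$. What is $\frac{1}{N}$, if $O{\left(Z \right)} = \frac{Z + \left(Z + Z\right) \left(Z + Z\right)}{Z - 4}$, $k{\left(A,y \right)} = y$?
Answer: $- \frac{3}{114800} \approx -2.6132 \cdot 10^{-5}$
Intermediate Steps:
$O{\left(Z \right)} = \frac{Z + 4 Z^{2}}{-4 + Z}$ ($O{\left(Z \right)} = \frac{Z + 2 Z 2 Z}{-4 + Z} = \frac{Z + 4 Z^{2}}{-4 + Z}$)
$g = \frac{400}{9}$ ($g = \left(-5 + 1 \frac{1}{-4 + 1} \left(1 + 4 \cdot 1\right)\right)^{2} = \left(-5 + 1 \frac{1}{-3} \left(1 + 4\right)\right)^{2} = \left(-5 + 1 \left(- \frac{1}{3}\right) 5\right)^{2} = \left(-5 - \frac{5}{3}\right)^{2} = \left(- \frac{20}{3}\right)^{2} = \frac{400}{9} \approx 44.444$)
$N = - \frac{114800}{3}$ ($N = \frac{400}{9} \left(-861\right) = - \frac{114800}{3} \approx -38267.0$)
$\frac{1}{N} = \frac{1}{- \frac{114800}{3}} = - \frac{3}{114800}$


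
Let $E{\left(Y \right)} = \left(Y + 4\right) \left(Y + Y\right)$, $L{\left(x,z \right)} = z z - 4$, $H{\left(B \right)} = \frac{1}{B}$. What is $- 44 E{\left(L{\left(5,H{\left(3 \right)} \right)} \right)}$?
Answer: $\frac{3080}{81} \approx 38.025$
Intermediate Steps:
$L{\left(x,z \right)} = -4 + z^{2}$ ($L{\left(x,z \right)} = z^{2} - 4 = -4 + z^{2}$)
$E{\left(Y \right)} = 2 Y \left(4 + Y\right)$ ($E{\left(Y \right)} = \left(4 + Y\right) 2 Y = 2 Y \left(4 + Y\right)$)
$- 44 E{\left(L{\left(5,H{\left(3 \right)} \right)} \right)} = - 44 \cdot 2 \left(-4 + \left(\frac{1}{3}\right)^{2}\right) \left(4 - \left(4 - \left(\frac{1}{3}\right)^{2}\right)\right) = - 44 \cdot 2 \left(-4 + \frac{1}{9}\right) \left(4 + \left(-4 + \frac{1}{9}\right)\right) = - 44 \cdot 2 \left(- \frac{35}{9}\right) \left(4 - \frac{35}{9}\right) = - 44 \cdot 2 \left(- \frac{35}{9}\right) \frac{1}{9} = \left(-44\right) \left(- \frac{70}{81}\right) = \frac{3080}{81}$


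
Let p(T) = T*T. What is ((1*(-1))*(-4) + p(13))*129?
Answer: 22317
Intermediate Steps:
p(T) = T²
((1*(-1))*(-4) + p(13))*129 = ((1*(-1))*(-4) + 13²)*129 = (-1*(-4) + 169)*129 = (4 + 169)*129 = 173*129 = 22317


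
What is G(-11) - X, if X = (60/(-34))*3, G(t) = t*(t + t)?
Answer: 4204/17 ≈ 247.29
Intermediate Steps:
G(t) = 2*t**2 (G(t) = t*(2*t) = 2*t**2)
X = -90/17 (X = (60*(-1/34))*3 = -30/17*3 = -90/17 ≈ -5.2941)
G(-11) - X = 2*(-11)**2 - 1*(-90/17) = 2*121 + 90/17 = 242 + 90/17 = 4204/17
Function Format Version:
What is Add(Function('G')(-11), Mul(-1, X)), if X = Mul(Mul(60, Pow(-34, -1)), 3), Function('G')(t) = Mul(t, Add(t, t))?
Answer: Rational(4204, 17) ≈ 247.29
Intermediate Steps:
Function('G')(t) = Mul(2, Pow(t, 2)) (Function('G')(t) = Mul(t, Mul(2, t)) = Mul(2, Pow(t, 2)))
X = Rational(-90, 17) (X = Mul(Mul(60, Rational(-1, 34)), 3) = Mul(Rational(-30, 17), 3) = Rational(-90, 17) ≈ -5.2941)
Add(Function('G')(-11), Mul(-1, X)) = Add(Mul(2, Pow(-11, 2)), Mul(-1, Rational(-90, 17))) = Add(Mul(2, 121), Rational(90, 17)) = Add(242, Rational(90, 17)) = Rational(4204, 17)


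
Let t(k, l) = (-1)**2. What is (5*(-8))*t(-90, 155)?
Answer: -40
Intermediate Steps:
t(k, l) = 1
(5*(-8))*t(-90, 155) = (5*(-8))*1 = -40*1 = -40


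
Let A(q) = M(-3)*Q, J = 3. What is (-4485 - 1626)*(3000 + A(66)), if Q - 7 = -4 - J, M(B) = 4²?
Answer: -18333000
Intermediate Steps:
M(B) = 16
Q = 0 (Q = 7 + (-4 - 1*3) = 7 + (-4 - 3) = 7 - 7 = 0)
A(q) = 0 (A(q) = 16*0 = 0)
(-4485 - 1626)*(3000 + A(66)) = (-4485 - 1626)*(3000 + 0) = -6111*3000 = -18333000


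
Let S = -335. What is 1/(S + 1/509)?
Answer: -509/170514 ≈ -0.0029851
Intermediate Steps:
1/(S + 1/509) = 1/(-335 + 1/509) = 1/(-170514/509) = -509/170514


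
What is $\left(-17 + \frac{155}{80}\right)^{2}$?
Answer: $\frac{58081}{256} \approx 226.88$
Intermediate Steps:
$\left(-17 + \frac{155}{80}\right)^{2} = \left(-17 + 155 \cdot \frac{1}{80}\right)^{2} = \left(-17 + \frac{31}{16}\right)^{2} = \left(- \frac{241}{16}\right)^{2} = \frac{58081}{256}$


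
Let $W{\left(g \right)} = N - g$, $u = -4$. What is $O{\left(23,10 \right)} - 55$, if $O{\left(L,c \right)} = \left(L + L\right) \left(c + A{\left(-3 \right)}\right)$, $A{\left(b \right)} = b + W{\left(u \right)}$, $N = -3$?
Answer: $313$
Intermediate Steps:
$W{\left(g \right)} = -3 - g$
$A{\left(b \right)} = 1 + b$ ($A{\left(b \right)} = b - -1 = b + \left(-3 + 4\right) = b + 1 = 1 + b$)
$O{\left(L,c \right)} = 2 L \left(-2 + c\right)$ ($O{\left(L,c \right)} = \left(L + L\right) \left(c + \left(1 - 3\right)\right) = 2 L \left(c - 2\right) = 2 L \left(-2 + c\right)$)
$O{\left(23,10 \right)} - 55 = 2 \cdot 23 \left(-2 + 10\right) - 55 = 2 \cdot 23 \cdot 8 - 55 = 368 - 55 = 313$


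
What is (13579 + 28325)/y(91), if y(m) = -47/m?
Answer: -3813264/47 ≈ -81133.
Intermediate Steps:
(13579 + 28325)/y(91) = (13579 + 28325)/((-47/91)) = 41904/((-47*1/91)) = 41904/(-47/91) = 41904*(-91/47) = -3813264/47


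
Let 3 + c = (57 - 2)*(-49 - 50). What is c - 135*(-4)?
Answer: -4908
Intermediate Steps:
c = -5448 (c = -3 + (57 - 2)*(-49 - 50) = -3 + 55*(-99) = -3 - 5445 = -5448)
c - 135*(-4) = -5448 - 135*(-4) = -5448 + 540 = -4908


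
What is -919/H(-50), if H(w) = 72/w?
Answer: 22975/36 ≈ 638.19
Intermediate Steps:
-919/H(-50) = -919/(72/(-50)) = -919/(72*(-1/50)) = -919/(-36/25) = -919*(-25/36) = 22975/36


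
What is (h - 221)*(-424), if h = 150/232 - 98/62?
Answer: 84595950/899 ≈ 94100.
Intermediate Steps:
h = -3359/3596 (h = 150*(1/232) - 98*1/62 = 75/116 - 49/31 = -3359/3596 ≈ -0.93409)
(h - 221)*(-424) = (-3359/3596 - 221)*(-424) = -798075/3596*(-424) = 84595950/899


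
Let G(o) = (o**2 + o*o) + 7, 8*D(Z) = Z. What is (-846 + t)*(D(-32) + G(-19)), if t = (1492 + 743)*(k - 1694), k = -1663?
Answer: -5440212225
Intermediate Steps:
D(Z) = Z/8
t = -7502895 (t = (1492 + 743)*(-1663 - 1694) = 2235*(-3357) = -7502895)
G(o) = 7 + 2*o**2 (G(o) = (o**2 + o**2) + 7 = 2*o**2 + 7 = 7 + 2*o**2)
(-846 + t)*(D(-32) + G(-19)) = (-846 - 7502895)*((1/8)*(-32) + (7 + 2*(-19)**2)) = -7503741*(-4 + (7 + 2*361)) = -7503741*(-4 + (7 + 722)) = -7503741*(-4 + 729) = -7503741*725 = -5440212225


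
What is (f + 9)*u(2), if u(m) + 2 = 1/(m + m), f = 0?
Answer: -63/4 ≈ -15.750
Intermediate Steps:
u(m) = -2 + 1/(2*m) (u(m) = -2 + 1/(m + m) = -2 + 1/(2*m))
(f + 9)*u(2) = (0 + 9)*(-2 + (½)/2) = 9*(-2 + (½)*(½)) = 9*(-2 + ¼) = 9*(-7/4) = -63/4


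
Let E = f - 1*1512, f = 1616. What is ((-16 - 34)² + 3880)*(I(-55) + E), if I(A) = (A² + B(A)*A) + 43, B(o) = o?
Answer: 39536860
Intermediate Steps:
E = 104 (E = 1616 - 1*1512 = 1616 - 1512 = 104)
I(A) = 43 + 2*A² (I(A) = (A² + A*A) + 43 = (A² + A²) + 43 = 2*A² + 43 = 43 + 2*A²)
((-16 - 34)² + 3880)*(I(-55) + E) = ((-16 - 34)² + 3880)*((43 + 2*(-55)²) + 104) = ((-50)² + 3880)*((43 + 2*3025) + 104) = (2500 + 3880)*((43 + 6050) + 104) = 6380*(6093 + 104) = 6380*6197 = 39536860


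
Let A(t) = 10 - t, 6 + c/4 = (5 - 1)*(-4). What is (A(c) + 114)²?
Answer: 44944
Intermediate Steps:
c = -88 (c = -24 + 4*((5 - 1)*(-4)) = -24 + 4*(4*(-4)) = -24 + 4*(-16) = -24 - 64 = -88)
(A(c) + 114)² = ((10 - 1*(-88)) + 114)² = ((10 + 88) + 114)² = (98 + 114)² = 212² = 44944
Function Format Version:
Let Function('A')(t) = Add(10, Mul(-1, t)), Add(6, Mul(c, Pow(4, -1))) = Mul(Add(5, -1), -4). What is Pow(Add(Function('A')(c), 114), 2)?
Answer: 44944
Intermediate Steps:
c = -88 (c = Add(-24, Mul(4, Mul(Add(5, -1), -4))) = Add(-24, Mul(4, Mul(4, -4))) = Add(-24, Mul(4, -16)) = Add(-24, -64) = -88)
Pow(Add(Function('A')(c), 114), 2) = Pow(Add(Add(10, Mul(-1, -88)), 114), 2) = Pow(Add(Add(10, 88), 114), 2) = Pow(Add(98, 114), 2) = Pow(212, 2) = 44944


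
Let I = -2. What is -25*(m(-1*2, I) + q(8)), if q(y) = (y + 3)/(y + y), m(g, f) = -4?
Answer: 1325/16 ≈ 82.813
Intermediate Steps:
q(y) = (3 + y)/(2*y) (q(y) = (3 + y)/((2*y)) = (3 + y)*(1/(2*y)) = (3 + y)/(2*y))
-25*(m(-1*2, I) + q(8)) = -25*(-4 + (½)*(3 + 8)/8) = -25*(-4 + (½)*(⅛)*11) = -25*(-4 + 11/16) = -25*(-53/16) = 1325/16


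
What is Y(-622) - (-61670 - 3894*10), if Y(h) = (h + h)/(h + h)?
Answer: 100611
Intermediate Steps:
Y(h) = 1 (Y(h) = (2*h)/((2*h)) = (2*h)*(1/(2*h)) = 1)
Y(-622) - (-61670 - 3894*10) = 1 - (-61670 - 3894*10) = 1 - (-61670 - 38940) = 1 - 1*(-100610) = 1 + 100610 = 100611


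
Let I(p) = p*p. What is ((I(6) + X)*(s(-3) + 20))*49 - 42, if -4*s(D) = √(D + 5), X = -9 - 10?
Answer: 16618 - 833*√2/4 ≈ 16323.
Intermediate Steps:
I(p) = p²
X = -19
s(D) = -√(5 + D)/4 (s(D) = -√(D + 5)/4 = -√(5 + D)/4)
((I(6) + X)*(s(-3) + 20))*49 - 42 = ((6² - 19)*(-√(5 - 3)/4 + 20))*49 - 42 = ((36 - 19)*(-√2/4 + 20))*49 - 42 = (17*(20 - √2/4))*49 - 42 = (340 - 17*√2/4)*49 - 42 = (16660 - 833*√2/4) - 42 = 16618 - 833*√2/4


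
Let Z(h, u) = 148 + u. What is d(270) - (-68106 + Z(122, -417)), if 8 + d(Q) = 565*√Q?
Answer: 68367 + 1695*√30 ≈ 77651.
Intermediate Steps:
d(Q) = -8 + 565*√Q
d(270) - (-68106 + Z(122, -417)) = (-8 + 565*√270) - (-68106 + (148 - 417)) = (-8 + 565*(3*√30)) - (-68106 - 269) = (-8 + 1695*√30) - 1*(-68375) = (-8 + 1695*√30) + 68375 = 68367 + 1695*√30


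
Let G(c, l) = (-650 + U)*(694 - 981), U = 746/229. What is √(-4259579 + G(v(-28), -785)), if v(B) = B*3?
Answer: I*√213642743147/229 ≈ 2018.4*I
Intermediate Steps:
U = 746/229 (U = 746*(1/229) = 746/229 ≈ 3.2576)
v(B) = 3*B
G(c, l) = 42505848/229 (G(c, l) = (-650 + 746/229)*(694 - 981) = -148104/229*(-287) = 42505848/229)
√(-4259579 + G(v(-28), -785)) = √(-4259579 + 42505848/229) = √(-932937743/229) = I*√213642743147/229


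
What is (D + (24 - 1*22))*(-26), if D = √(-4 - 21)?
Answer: -52 - 130*I ≈ -52.0 - 130.0*I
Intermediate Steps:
D = 5*I (D = √(-25) = 5*I ≈ 5.0*I)
(D + (24 - 1*22))*(-26) = (5*I + (24 - 1*22))*(-26) = (5*I + (24 - 22))*(-26) = (5*I + 2)*(-26) = (2 + 5*I)*(-26) = -52 - 130*I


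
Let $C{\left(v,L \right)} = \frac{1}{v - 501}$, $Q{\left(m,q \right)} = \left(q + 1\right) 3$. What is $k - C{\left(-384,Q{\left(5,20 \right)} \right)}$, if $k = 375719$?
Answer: $\frac{332511316}{885} \approx 3.7572 \cdot 10^{5}$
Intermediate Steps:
$Q{\left(m,q \right)} = 3 + 3 q$ ($Q{\left(m,q \right)} = \left(1 + q\right) 3 = 3 + 3 q$)
$C{\left(v,L \right)} = \frac{1}{-501 + v}$
$k - C{\left(-384,Q{\left(5,20 \right)} \right)} = 375719 - \frac{1}{-501 - 384} = 375719 - \frac{1}{-885} = 375719 - - \frac{1}{885} = 375719 + \frac{1}{885} = \frac{332511316}{885}$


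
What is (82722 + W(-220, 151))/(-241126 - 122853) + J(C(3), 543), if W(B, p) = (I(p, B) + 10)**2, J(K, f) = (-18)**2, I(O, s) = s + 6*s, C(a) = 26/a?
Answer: 115505574/363979 ≈ 317.34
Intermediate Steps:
I(O, s) = 7*s
J(K, f) = 324
W(B, p) = (10 + 7*B)**2 (W(B, p) = (7*B + 10)**2 = (10 + 7*B)**2)
(82722 + W(-220, 151))/(-241126 - 122853) + J(C(3), 543) = (82722 + (10 + 7*(-220))**2)/(-241126 - 122853) + 324 = (82722 + (10 - 1540)**2)/(-363979) + 324 = (82722 + (-1530)**2)*(-1/363979) + 324 = (82722 + 2340900)*(-1/363979) + 324 = 2423622*(-1/363979) + 324 = -2423622/363979 + 324 = 115505574/363979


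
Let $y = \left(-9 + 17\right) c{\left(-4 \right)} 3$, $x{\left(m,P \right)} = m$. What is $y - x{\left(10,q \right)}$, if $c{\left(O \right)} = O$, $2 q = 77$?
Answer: $-106$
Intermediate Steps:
$q = \frac{77}{2}$ ($q = \frac{1}{2} \cdot 77 = \frac{77}{2} \approx 38.5$)
$y = -96$ ($y = \left(-9 + 17\right) \left(\left(-4\right) 3\right) = 8 \left(-12\right) = -96$)
$y - x{\left(10,q \right)} = -96 - 10 = -106$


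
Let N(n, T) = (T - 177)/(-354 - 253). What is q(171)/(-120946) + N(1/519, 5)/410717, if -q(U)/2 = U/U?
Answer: 259706575/15076234508587 ≈ 1.7226e-5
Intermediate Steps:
N(n, T) = 177/607 - T/607 (N(n, T) = (-177 + T)/(-607) = (-177 + T)*(-1/607) = 177/607 - T/607)
q(U) = -2 (q(U) = -2*U/U = -2*1 = -2)
q(171)/(-120946) + N(1/519, 5)/410717 = -2/(-120946) + (177/607 - 1/607*5)/410717 = -2*(-1/120946) + (177/607 - 5/607)*(1/410717) = 1/60473 + (172/607)*(1/410717) = 1/60473 + 172/249305219 = 259706575/15076234508587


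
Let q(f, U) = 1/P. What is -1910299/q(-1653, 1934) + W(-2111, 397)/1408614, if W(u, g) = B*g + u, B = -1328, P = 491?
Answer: -1321219093082053/1408614 ≈ -9.3796e+8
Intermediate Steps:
q(f, U) = 1/491
W(u, g) = u - 1328*g (W(u, g) = -1328*g + u = u - 1328*g)
-1910299/q(-1653, 1934) + W(-2111, 397)/1408614 = -1910299/1/491 + (-2111 - 1328*397)/1408614 = -1910299*491 + (-2111 - 527216)*(1/1408614) = -937956809 - 529327*1/1408614 = -937956809 - 529327/1408614 = -1321219093082053/1408614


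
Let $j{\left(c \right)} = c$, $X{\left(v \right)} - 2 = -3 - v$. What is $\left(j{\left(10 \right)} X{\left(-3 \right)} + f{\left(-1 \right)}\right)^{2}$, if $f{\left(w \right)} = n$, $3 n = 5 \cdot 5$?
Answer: $\frac{7225}{9} \approx 802.78$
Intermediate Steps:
$X{\left(v \right)} = -1 - v$ ($X{\left(v \right)} = 2 - \left(3 + v\right) = -1 - v$)
$n = \frac{25}{3}$ ($n = \frac{5 \cdot 5}{3} = \frac{1}{3} \cdot 25 = \frac{25}{3} \approx 8.3333$)
$f{\left(w \right)} = \frac{25}{3}$
$\left(j{\left(10 \right)} X{\left(-3 \right)} + f{\left(-1 \right)}\right)^{2} = \left(10 \left(-1 - -3\right) + \frac{25}{3}\right)^{2} = \left(10 \left(-1 + 3\right) + \frac{25}{3}\right)^{2} = \left(10 \cdot 2 + \frac{25}{3}\right)^{2} = \left(20 + \frac{25}{3}\right)^{2} = \left(\frac{85}{3}\right)^{2} = \frac{7225}{9}$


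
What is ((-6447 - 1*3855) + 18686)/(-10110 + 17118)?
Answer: 262/219 ≈ 1.1963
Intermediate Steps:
((-6447 - 1*3855) + 18686)/(-10110 + 17118) = ((-6447 - 3855) + 18686)/7008 = (-10302 + 18686)*(1/7008) = 8384*(1/7008) = 262/219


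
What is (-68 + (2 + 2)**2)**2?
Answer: 2704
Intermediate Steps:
(-68 + (2 + 2)**2)**2 = (-68 + 4**2)**2 = (-68 + 16)**2 = (-52)**2 = 2704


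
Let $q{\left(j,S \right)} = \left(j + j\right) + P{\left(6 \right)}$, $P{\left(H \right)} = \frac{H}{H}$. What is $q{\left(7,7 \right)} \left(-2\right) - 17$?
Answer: $-47$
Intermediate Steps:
$P{\left(H \right)} = 1$
$q{\left(j,S \right)} = 1 + 2 j$ ($q{\left(j,S \right)} = \left(j + j\right) + 1 = 2 j + 1 = 1 + 2 j$)
$q{\left(7,7 \right)} \left(-2\right) - 17 = \left(1 + 2 \cdot 7\right) \left(-2\right) - 17 = \left(1 + 14\right) \left(-2\right) - 17 = 15 \left(-2\right) - 17 = -30 - 17 = -47$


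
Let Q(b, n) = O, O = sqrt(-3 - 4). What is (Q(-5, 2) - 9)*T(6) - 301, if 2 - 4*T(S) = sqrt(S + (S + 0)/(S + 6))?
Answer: -301 - (4 - sqrt(26))*(9 - I*sqrt(7))/8 ≈ -299.76 - 0.36347*I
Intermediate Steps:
O = I*sqrt(7) (O = sqrt(-7) = I*sqrt(7) ≈ 2.6458*I)
Q(b, n) = I*sqrt(7)
T(S) = 1/2 - sqrt(S + S/(6 + S))/4 (T(S) = 1/2 - sqrt(S + (S + 0)/(S + 6))/4 = 1/2 - sqrt(S + S/(6 + S))/4)
(Q(-5, 2) - 9)*T(6) - 301 = (I*sqrt(7) - 9)*(1/2 - sqrt(6)*sqrt(7 + 6)/sqrt(6 + 6)/4) - 301 = (-9 + I*sqrt(7))*(1/2 - sqrt(26)/2/4) - 301 = (-9 + I*sqrt(7))*(1/2 - sqrt(26)/8) - 301 = (1/2 - sqrt(26)/8)*(-9 + I*sqrt(7)) - 301 = -301 + (1/2 - sqrt(26)/8)*(-9 + I*sqrt(7))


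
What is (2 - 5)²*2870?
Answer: 25830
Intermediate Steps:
(2 - 5)²*2870 = (-3)²*2870 = 9*2870 = 25830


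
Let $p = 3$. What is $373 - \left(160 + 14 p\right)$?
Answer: $171$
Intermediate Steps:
$373 - \left(160 + 14 p\right) = 373 - 202 = 171$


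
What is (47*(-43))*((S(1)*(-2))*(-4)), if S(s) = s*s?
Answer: -16168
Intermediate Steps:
S(s) = s²
(47*(-43))*((S(1)*(-2))*(-4)) = (47*(-43))*((1²*(-2))*(-4)) = -2021*1*(-2)*(-4) = -(-4042)*(-4) = -2021*8 = -16168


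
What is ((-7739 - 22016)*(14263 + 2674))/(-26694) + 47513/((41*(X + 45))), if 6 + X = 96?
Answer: 310076591083/16416810 ≈ 18888.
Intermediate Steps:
X = 90 (X = -6 + 96 = 90)
((-7739 - 22016)*(14263 + 2674))/(-26694) + 47513/((41*(X + 45))) = ((-7739 - 22016)*(14263 + 2674))/(-26694) + 47513/((41*(90 + 45))) = -29755*16937*(-1/26694) + 47513/((41*135)) = -503960435*(-1/26694) + 47513/5535 = 503960435/26694 + 47513*(1/5535) = 503960435/26694 + 47513/5535 = 310076591083/16416810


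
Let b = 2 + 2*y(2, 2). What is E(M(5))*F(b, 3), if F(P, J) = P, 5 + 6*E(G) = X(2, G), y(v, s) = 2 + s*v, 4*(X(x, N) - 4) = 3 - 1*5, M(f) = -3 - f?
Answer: -7/2 ≈ -3.5000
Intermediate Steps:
X(x, N) = 7/2 (X(x, N) = 4 + (3 - 1*5)/4 = 4 + (3 - 5)/4 = 4 + (¼)*(-2) = 4 - ½ = 7/2)
E(G) = -¼ (E(G) = -⅚ + (⅙)*(7/2) = -⅚ + 7/12 = -¼)
b = 14 (b = 2 + 2*(2 + 2*2) = 2 + 2*(2 + 4) = 2 + 2*6 = 2 + 12 = 14)
E(M(5))*F(b, 3) = -¼*14 = -7/2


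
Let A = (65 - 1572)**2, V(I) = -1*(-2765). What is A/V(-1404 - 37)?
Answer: 2271049/2765 ≈ 821.36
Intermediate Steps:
V(I) = 2765
A = 2271049 (A = (-1507)**2 = 2271049)
A/V(-1404 - 37) = 2271049/2765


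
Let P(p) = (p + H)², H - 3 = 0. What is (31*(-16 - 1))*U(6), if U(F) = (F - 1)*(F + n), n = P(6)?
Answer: -229245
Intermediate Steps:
H = 3 (H = 3 + 0 = 3)
P(p) = (3 + p)² (P(p) = (p + 3)² = (3 + p)²)
n = 81 (n = (3 + 6)² = 9² = 81)
U(F) = (-1 + F)*(81 + F) (U(F) = (F - 1)*(F + 81) = (-1 + F)*(81 + F))
(31*(-16 - 1))*U(6) = (31*(-16 - 1))*(-81 + 6² + 80*6) = (31*(-17))*(-81 + 36 + 480) = -527*435 = -229245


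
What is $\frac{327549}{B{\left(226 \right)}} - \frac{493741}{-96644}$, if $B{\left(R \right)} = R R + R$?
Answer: $\frac{28492773169}{2479015244} \approx 11.494$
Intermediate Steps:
$B{\left(R \right)} = R + R^{2}$ ($B{\left(R \right)} = R^{2} + R = R + R^{2}$)
$\frac{327549}{B{\left(226 \right)}} - \frac{493741}{-96644} = \frac{327549}{226 \left(1 + 226\right)} - \frac{493741}{-96644} = \frac{327549}{226 \cdot 227} - - \frac{493741}{96644} = \frac{327549}{51302} + \frac{493741}{96644} = \frac{28492773169}{2479015244}$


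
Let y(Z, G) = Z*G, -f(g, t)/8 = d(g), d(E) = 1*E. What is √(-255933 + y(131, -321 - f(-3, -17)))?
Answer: 2*I*√75282 ≈ 548.75*I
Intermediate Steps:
d(E) = E
f(g, t) = -8*g
y(Z, G) = G*Z
√(-255933 + y(131, -321 - f(-3, -17))) = √(-255933 + (-321 - (-8)*(-3))*131) = √(-255933 + (-321 - 1*24)*131) = √(-255933 + (-321 - 24)*131) = √(-255933 - 345*131) = √(-255933 - 45195) = √(-301128) = 2*I*√75282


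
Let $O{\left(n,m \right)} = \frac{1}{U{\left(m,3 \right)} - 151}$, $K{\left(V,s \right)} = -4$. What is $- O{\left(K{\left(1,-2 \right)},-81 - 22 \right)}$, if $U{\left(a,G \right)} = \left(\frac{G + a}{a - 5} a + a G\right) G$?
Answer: $\frac{9}{12277} \approx 0.00073308$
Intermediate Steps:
$U{\left(a,G \right)} = G \left(G a + \frac{a \left(G + a\right)}{-5 + a}\right)$ ($U{\left(a,G \right)} = \left(\frac{G + a}{-5 + a} a + G a\right) G = \left(\frac{a \left(G + a\right)}{-5 + a} + G a\right) G = \left(G a + \frac{a \left(G + a\right)}{-5 + a}\right) G = G \left(G a + \frac{a \left(G + a\right)}{-5 + a}\right)$)
$O{\left(n,m \right)} = \frac{1}{-151 + \frac{3 m \left(-12 + 4 m\right)}{-5 + m}}$ ($O{\left(n,m \right)} = \frac{1}{\frac{3 m \left(m - 12 + 3 m\right)}{-5 + m} - 151} = \frac{1}{\frac{3 m \left(-12 + 4 m\right)}{-5 + m} - 151} = \frac{1}{-151 + \frac{3 m \left(-12 + 4 m\right)}{-5 + m}}$)
$- O{\left(K{\left(1,-2 \right)},-81 - 22 \right)} = - \frac{-5 - 103}{755 - 187 \left(-81 - 22\right) + 12 \left(-81 - 22\right)^{2}} = - \frac{-5 - 103}{755 - -19261 + 12 \left(-103\right)^{2}} = - \frac{-108}{755 + 19261 + 12 \cdot 10609} = - \frac{-108}{755 + 19261 + 127308} = - \frac{-108}{147324} = \left(-1\right) \left(- \frac{9}{12277}\right) = \frac{9}{12277}$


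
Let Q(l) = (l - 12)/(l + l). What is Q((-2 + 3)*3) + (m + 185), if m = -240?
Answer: -113/2 ≈ -56.500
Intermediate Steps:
Q(l) = (-12 + l)/(2*l) (Q(l) = (-12 + l)/((2*l)) = (-12 + l)*(1/(2*l)) = (-12 + l)/(2*l))
Q((-2 + 3)*3) + (m + 185) = (-12 + (-2 + 3)*3)/(2*(((-2 + 3)*3))) + (-240 + 185) = (-12 + 1*3)/(2*((1*3))) - 55 = (½)*(-12 + 3)/3 - 55 = (½)*(⅓)*(-9) - 55 = -3/2 - 55 = -113/2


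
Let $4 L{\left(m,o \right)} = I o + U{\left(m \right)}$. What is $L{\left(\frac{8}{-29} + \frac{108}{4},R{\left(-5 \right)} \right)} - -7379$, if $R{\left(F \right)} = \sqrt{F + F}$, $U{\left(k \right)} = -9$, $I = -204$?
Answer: $\frac{29507}{4} - 51 i \sqrt{10} \approx 7376.8 - 161.28 i$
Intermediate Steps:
$R{\left(F \right)} = \sqrt{2} \sqrt{F}$ ($R{\left(F \right)} = \sqrt{2 F} = \sqrt{2} \sqrt{F}$)
$L{\left(m,o \right)} = - \frac{9}{4} - 51 o$ ($L{\left(m,o \right)} = \frac{- 204 o - 9}{4} = \frac{-9 - 204 o}{4} = - \frac{9}{4} - 51 o$)
$L{\left(\frac{8}{-29} + \frac{108}{4},R{\left(-5 \right)} \right)} - -7379 = \left(- \frac{9}{4} - 51 \sqrt{2} \sqrt{-5}\right) - -7379 = \left(- \frac{9}{4} - 51 \sqrt{2} i \sqrt{5}\right) + 7379 = \left(- \frac{9}{4} - 51 i \sqrt{10}\right) + 7379 = \frac{29507}{4} - 51 i \sqrt{10}$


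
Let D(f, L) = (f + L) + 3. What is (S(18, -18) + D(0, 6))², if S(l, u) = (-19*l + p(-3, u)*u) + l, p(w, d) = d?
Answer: 81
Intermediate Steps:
S(l, u) = u² - 18*l (S(l, u) = (-19*l + u*u) + l = (-19*l + u²) + l = (u² - 19*l) + l = u² - 18*l)
D(f, L) = 3 + L + f (D(f, L) = (L + f) + 3 = 3 + L + f)
(S(18, -18) + D(0, 6))² = (((-18)² - 18*18) + (3 + 6 + 0))² = ((324 - 324) + 9)² = (0 + 9)² = 9² = 81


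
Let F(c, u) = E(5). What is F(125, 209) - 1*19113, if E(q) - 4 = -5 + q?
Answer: -19109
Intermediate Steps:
E(q) = -1 + q (E(q) = 4 + (-5 + q) = -1 + q)
F(c, u) = 4 (F(c, u) = -1 + 5 = 4)
F(125, 209) - 1*19113 = 4 - 1*19113 = 4 - 19113 = -19109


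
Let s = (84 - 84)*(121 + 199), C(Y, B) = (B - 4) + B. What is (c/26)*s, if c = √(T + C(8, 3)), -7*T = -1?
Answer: 0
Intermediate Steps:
T = ⅐ (T = -⅐*(-1) = ⅐ ≈ 0.14286)
C(Y, B) = -4 + 2*B (C(Y, B) = (-4 + B) + B = -4 + 2*B)
c = √105/7 (c = √(⅐ + (-4 + 2*3)) = √(⅐ + (-4 + 6)) = √(⅐ + 2) = √(15/7) = √105/7 ≈ 1.4639)
s = 0 (s = 0*320 = 0)
(c/26)*s = ((√105/7)/26)*0 = ((√105/7)*(1/26))*0 = (√105/182)*0 = 0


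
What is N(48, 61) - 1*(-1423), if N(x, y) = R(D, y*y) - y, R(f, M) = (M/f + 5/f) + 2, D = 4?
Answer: 4591/2 ≈ 2295.5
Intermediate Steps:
R(f, M) = 2 + 5/f + M/f (R(f, M) = (5/f + M/f) + 2 = 2 + 5/f + M/f)
N(x, y) = 13/4 - y + y**2/4 (N(x, y) = (5 + y*y + 2*4)/4 - y = (5 + y**2 + 8)/4 - y = (13 + y**2)/4 - y = (13/4 + y**2/4) - y = 13/4 - y + y**2/4)
N(48, 61) - 1*(-1423) = (13/4 - 1*61 + (1/4)*61**2) - 1*(-1423) = (13/4 - 61 + (1/4)*3721) + 1423 = (13/4 - 61 + 3721/4) + 1423 = 1745/2 + 1423 = 4591/2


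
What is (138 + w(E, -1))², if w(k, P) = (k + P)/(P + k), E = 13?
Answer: 19321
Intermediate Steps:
w(k, P) = 1 (w(k, P) = (P + k)/(P + k) = 1)
(138 + w(E, -1))² = (138 + 1)² = 139² = 19321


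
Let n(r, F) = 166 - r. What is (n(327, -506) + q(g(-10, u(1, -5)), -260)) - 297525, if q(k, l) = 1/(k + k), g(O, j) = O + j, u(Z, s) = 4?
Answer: -3572233/12 ≈ -2.9769e+5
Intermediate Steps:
q(k, l) = 1/(2*k)
(n(327, -506) + q(g(-10, u(1, -5)), -260)) - 297525 = ((166 - 1*327) + 1/(2*(-10 + 4))) - 297525 = ((166 - 327) + (1/2)/(-6)) - 297525 = (-161 + (1/2)*(-1/6)) - 297525 = (-161 - 1/12) - 297525 = -1933/12 - 297525 = -3572233/12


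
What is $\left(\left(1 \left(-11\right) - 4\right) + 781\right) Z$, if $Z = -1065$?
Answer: $-815790$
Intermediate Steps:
$\left(\left(1 \left(-11\right) - 4\right) + 781\right) Z = \left(\left(1 \left(-11\right) - 4\right) + 781\right) \left(-1065\right) = \left(\left(-11 - 4\right) + 781\right) \left(-1065\right) = \left(-15 + 781\right) \left(-1065\right) = 766 \left(-1065\right) = -815790$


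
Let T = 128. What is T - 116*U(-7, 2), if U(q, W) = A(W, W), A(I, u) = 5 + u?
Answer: -684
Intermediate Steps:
U(q, W) = 5 + W
T - 116*U(-7, 2) = 128 - 116*(5 + 2) = 128 - 116*7 = 128 - 812 = -684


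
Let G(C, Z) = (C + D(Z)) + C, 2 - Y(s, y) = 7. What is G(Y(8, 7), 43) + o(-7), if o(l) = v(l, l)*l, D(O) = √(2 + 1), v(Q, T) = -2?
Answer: 4 + √3 ≈ 5.7320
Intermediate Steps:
Y(s, y) = -5 (Y(s, y) = 2 - 1*7 = 2 - 7 = -5)
D(O) = √3
o(l) = -2*l
G(C, Z) = √3 + 2*C (G(C, Z) = (C + √3) + C = √3 + 2*C)
G(Y(8, 7), 43) + o(-7) = (√3 + 2*(-5)) - 2*(-7) = (√3 - 10) + 14 = (-10 + √3) + 14 = 4 + √3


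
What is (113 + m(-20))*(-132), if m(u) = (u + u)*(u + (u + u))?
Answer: -331716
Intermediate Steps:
m(u) = 6*u² (m(u) = (2*u)*(u + 2*u) = (2*u)*(3*u) = 6*u²)
(113 + m(-20))*(-132) = (113 + 6*(-20)²)*(-132) = (113 + 6*400)*(-132) = (113 + 2400)*(-132) = 2513*(-132) = -331716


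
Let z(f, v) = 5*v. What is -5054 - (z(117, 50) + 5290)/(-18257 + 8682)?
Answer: -9677302/1915 ≈ -5053.4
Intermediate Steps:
-5054 - (z(117, 50) + 5290)/(-18257 + 8682) = -5054 - (5*50 + 5290)/(-18257 + 8682) = -5054 - (250 + 5290)/(-9575) = -5054 - 5540*(-1)/9575 = -5054 - 1*(-1108/1915) = -5054 + 1108/1915 = -9677302/1915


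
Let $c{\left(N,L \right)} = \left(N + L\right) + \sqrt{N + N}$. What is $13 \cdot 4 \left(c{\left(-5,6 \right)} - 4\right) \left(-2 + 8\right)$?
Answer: $-936 + 312 i \sqrt{10} \approx -936.0 + 986.63 i$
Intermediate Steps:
$c{\left(N,L \right)} = L + N + \sqrt{2} \sqrt{N}$ ($c{\left(N,L \right)} = \left(L + N\right) + \sqrt{2 N} = \left(L + N\right) + \sqrt{2} \sqrt{N} = L + N + \sqrt{2} \sqrt{N}$)
$13 \cdot 4 \left(c{\left(-5,6 \right)} - 4\right) \left(-2 + 8\right) = 13 \cdot 4 \left(\left(6 - 5 + \sqrt{2} \sqrt{-5}\right) - 4\right) \left(-2 + 8\right) = 13 \cdot 4 \left(\left(6 - 5 + \sqrt{2} i \sqrt{5}\right) - 4\right) 6 = 13 \cdot 4 \left(\left(6 - 5 + i \sqrt{10}\right) - 4\right) 6 = 13 \cdot 4 \left(\left(1 + i \sqrt{10}\right) - 4\right) 6 = 13 \cdot 4 \left(-3 + i \sqrt{10}\right) 6 = 13 \left(-12 + 4 i \sqrt{10}\right) 6 = \left(-156 + 52 i \sqrt{10}\right) 6 = -936 + 312 i \sqrt{10}$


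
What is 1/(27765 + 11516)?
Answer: 1/39281 ≈ 2.5458e-5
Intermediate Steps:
1/(27765 + 11516) = 1/39281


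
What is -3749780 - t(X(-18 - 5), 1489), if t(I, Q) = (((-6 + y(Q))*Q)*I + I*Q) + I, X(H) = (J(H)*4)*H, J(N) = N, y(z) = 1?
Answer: 8851000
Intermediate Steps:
X(H) = 4*H² (X(H) = (H*4)*H = (4*H)*H = 4*H²)
t(I, Q) = I - 4*I*Q (t(I, Q) = (((-6 + 1)*Q)*I + I*Q) + I = ((-5*Q)*I + I*Q) + I = (-5*I*Q + I*Q) + I = -4*I*Q + I = I - 4*I*Q)
-3749780 - t(X(-18 - 5), 1489) = -3749780 - 4*(-18 - 5)²*(1 - 4*1489) = -3749780 - 4*(-23)²*(1 - 5956) = -3749780 - 4*529*(-5955) = -3749780 - 2116*(-5955) = -3749780 - 1*(-12600780) = -3749780 + 12600780 = 8851000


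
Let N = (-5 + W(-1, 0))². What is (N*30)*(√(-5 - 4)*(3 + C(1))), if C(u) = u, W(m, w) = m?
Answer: 12960*I ≈ 12960.0*I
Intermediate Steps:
N = 36 (N = (-5 - 1)² = (-6)² = 36)
(N*30)*(√(-5 - 4)*(3 + C(1))) = (36*30)*(√(-5 - 4)*(3 + 1)) = 1080*(√(-9)*4) = 1080*((3*I)*4) = 1080*(12*I) = 12960*I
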